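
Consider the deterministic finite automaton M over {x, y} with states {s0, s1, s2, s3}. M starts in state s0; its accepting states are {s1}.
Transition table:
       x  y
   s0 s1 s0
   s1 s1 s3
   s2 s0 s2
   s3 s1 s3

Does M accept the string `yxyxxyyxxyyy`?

rejected

s0 --y--> s0
s0 --x--> s1
s1 --y--> s3
s3 --x--> s1
s1 --x--> s1
s1 --y--> s3
s3 --y--> s3
s3 --x--> s1
s1 --x--> s1
s1 --y--> s3
s3 --y--> s3
s3 --y--> s3
End in state s3, which is not an accepting state.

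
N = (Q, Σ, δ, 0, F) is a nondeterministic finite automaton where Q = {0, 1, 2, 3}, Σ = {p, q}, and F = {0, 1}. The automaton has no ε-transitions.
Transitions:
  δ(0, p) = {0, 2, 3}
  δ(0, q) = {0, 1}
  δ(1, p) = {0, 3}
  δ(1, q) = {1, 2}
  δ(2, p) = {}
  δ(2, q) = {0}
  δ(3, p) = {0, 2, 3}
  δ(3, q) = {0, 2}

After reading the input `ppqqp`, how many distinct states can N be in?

Start: {0}
read p: {0, 2, 3}
read p: {0, 2, 3}
read q: {0, 1, 2}
read q: {0, 1, 2}
read p: {0, 2, 3}
Final reachable set {0, 2, 3} has 3 states.

3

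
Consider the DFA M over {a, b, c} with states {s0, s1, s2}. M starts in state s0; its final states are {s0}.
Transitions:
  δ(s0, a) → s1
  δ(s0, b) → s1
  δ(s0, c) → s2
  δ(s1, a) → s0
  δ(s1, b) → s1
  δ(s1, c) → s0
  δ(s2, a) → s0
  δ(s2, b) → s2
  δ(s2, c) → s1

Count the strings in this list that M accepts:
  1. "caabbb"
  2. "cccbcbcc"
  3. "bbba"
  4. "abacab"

"caabbb": rejected
"cccbcbcc": rejected
"bbba": accepted
"abacab": rejected

1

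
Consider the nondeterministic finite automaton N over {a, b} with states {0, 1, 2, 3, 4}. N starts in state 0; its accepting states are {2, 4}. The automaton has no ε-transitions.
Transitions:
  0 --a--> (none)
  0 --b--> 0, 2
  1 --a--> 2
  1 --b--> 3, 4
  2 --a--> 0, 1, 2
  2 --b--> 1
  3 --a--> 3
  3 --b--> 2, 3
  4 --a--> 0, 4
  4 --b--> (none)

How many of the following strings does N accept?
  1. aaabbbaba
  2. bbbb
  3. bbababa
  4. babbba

aaabbbaba: rejected
bbbb: accepted
bbababa: accepted
babbba: accepted

3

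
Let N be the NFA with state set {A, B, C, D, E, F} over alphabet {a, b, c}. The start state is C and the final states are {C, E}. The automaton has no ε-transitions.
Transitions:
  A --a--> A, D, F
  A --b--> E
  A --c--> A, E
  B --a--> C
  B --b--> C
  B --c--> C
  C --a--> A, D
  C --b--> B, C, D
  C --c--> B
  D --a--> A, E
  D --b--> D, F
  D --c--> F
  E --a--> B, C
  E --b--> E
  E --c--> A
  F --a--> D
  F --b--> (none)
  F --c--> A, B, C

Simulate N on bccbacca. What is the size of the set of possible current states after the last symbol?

5

Start: {C}
read b: {B, C, D}
read c: {B, C, F}
read c: {A, B, C}
read b: {B, C, D, E}
read a: {A, B, C, D, E}
read c: {A, B, C, E, F}
read c: {A, B, C, E}
read a: {A, B, C, D, F}
Final reachable set {A, B, C, D, F} has 5 states.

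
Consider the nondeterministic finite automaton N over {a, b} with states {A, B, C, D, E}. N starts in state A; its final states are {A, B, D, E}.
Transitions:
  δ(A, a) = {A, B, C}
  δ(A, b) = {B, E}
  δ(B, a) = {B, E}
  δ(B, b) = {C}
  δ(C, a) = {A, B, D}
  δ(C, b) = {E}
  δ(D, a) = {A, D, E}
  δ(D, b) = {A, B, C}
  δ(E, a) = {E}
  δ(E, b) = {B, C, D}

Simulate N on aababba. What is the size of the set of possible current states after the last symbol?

Start: {A}
read a: {A, B, C}
read a: {A, B, C, D, E}
read b: {A, B, C, D, E}
read a: {A, B, C, D, E}
read b: {A, B, C, D, E}
read b: {A, B, C, D, E}
read a: {A, B, C, D, E}
Final reachable set {A, B, C, D, E} has 5 states.

5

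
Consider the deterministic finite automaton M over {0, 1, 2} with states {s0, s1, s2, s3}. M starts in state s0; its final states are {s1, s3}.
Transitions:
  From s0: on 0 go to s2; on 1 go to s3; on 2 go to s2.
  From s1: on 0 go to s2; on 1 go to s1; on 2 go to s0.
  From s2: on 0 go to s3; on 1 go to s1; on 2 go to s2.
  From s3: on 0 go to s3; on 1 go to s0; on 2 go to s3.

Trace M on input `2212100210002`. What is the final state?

s3

s0 --2--> s2
s2 --2--> s2
s2 --1--> s1
s1 --2--> s0
s0 --1--> s3
s3 --0--> s3
s3 --0--> s3
s3 --2--> s3
s3 --1--> s0
s0 --0--> s2
s2 --0--> s3
s3 --0--> s3
s3 --2--> s3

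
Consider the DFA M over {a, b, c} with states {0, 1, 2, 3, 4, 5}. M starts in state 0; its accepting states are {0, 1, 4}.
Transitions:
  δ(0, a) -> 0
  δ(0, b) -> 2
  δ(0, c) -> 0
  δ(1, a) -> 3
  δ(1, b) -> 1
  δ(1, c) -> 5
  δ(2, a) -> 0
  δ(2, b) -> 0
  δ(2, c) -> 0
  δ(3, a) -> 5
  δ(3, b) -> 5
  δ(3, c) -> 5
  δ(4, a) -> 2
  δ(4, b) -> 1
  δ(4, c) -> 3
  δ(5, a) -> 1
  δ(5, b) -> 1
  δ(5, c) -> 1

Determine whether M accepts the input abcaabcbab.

rejected

0 --a--> 0
0 --b--> 2
2 --c--> 0
0 --a--> 0
0 --a--> 0
0 --b--> 2
2 --c--> 0
0 --b--> 2
2 --a--> 0
0 --b--> 2
End in state 2, which is not an accepting state.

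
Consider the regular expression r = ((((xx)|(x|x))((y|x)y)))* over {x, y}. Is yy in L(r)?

yy cannot be split into zero or more pieces each matching (((xx)|(x|x))((y|x)y)).

no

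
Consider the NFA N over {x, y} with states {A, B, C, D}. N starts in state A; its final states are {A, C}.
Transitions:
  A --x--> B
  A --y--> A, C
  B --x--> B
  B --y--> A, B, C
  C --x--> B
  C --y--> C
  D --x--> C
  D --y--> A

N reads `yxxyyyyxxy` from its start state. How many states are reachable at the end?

3

Start: {A}
read y: {A, C}
read x: {B}
read x: {B}
read y: {A, B, C}
read y: {A, B, C}
read y: {A, B, C}
read y: {A, B, C}
read x: {B}
read x: {B}
read y: {A, B, C}
Final reachable set {A, B, C} has 3 states.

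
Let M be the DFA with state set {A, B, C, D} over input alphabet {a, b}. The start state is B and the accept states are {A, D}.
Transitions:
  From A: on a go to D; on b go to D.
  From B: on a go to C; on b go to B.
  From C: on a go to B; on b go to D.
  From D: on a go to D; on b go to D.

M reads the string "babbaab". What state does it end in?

D

B --b--> B
B --a--> C
C --b--> D
D --b--> D
D --a--> D
D --a--> D
D --b--> D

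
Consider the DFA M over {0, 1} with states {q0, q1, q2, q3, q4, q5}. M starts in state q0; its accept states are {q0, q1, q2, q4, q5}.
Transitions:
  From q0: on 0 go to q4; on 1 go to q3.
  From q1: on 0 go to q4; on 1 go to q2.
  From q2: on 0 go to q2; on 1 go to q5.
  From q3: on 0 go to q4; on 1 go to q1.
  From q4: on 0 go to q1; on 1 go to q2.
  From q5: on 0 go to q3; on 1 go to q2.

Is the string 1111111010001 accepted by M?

accepted

q0 --1--> q3
q3 --1--> q1
q1 --1--> q2
q2 --1--> q5
q5 --1--> q2
q2 --1--> q5
q5 --1--> q2
q2 --0--> q2
q2 --1--> q5
q5 --0--> q3
q3 --0--> q4
q4 --0--> q1
q1 --1--> q2
End in state q2, which is an accepting state.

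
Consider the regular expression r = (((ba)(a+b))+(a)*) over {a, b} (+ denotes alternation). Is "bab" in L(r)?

The left alternative ((ba)(a+b)) matches bab.

yes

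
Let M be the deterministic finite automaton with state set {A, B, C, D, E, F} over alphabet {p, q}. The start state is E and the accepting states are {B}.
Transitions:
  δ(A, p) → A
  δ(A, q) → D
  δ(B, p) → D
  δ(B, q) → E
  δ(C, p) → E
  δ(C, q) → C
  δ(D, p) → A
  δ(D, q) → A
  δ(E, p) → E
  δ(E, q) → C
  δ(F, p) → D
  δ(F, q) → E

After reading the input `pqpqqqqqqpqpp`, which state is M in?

E --p--> E
E --q--> C
C --p--> E
E --q--> C
C --q--> C
C --q--> C
C --q--> C
C --q--> C
C --q--> C
C --p--> E
E --q--> C
C --p--> E
E --p--> E

E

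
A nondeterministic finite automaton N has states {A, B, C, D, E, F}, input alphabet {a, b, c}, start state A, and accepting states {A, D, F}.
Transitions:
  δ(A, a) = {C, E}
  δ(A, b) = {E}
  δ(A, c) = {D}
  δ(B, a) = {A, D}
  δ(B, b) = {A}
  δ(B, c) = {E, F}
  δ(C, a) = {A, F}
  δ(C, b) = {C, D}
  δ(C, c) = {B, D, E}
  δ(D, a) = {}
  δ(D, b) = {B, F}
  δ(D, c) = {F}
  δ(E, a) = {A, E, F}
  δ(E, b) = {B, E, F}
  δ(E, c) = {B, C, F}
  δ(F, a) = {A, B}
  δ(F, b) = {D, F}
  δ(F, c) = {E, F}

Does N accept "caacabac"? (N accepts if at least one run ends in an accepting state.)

Start: {A}
read c: {D}
read a: {}
The reachable set is empty and stays empty for the remaining 6 symbols.
Reachable ∩ accepting = {} — empty.

rejected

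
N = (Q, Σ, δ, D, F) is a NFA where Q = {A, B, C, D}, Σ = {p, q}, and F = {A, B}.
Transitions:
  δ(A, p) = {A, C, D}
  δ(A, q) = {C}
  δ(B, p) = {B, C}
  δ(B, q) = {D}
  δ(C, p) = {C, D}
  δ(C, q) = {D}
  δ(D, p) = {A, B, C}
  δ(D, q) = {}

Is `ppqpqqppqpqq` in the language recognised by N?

rejected

Start: {D}
read p: {A, B, C}
read p: {A, B, C, D}
read q: {C, D}
read p: {A, B, C, D}
read q: {C, D}
read q: {D}
read p: {A, B, C}
read p: {A, B, C, D}
read q: {C, D}
read p: {A, B, C, D}
read q: {C, D}
read q: {D}
Reachable ∩ accepting = {} — empty.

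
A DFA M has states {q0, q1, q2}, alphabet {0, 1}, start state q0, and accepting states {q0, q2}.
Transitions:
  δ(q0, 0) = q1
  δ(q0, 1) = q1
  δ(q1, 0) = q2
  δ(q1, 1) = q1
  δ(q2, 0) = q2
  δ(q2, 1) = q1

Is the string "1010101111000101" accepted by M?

q0 --1--> q1
q1 --0--> q2
q2 --1--> q1
q1 --0--> q2
q2 --1--> q1
q1 --0--> q2
q2 --1--> q1
q1 --1--> q1
q1 --1--> q1
q1 --1--> q1
q1 --0--> q2
q2 --0--> q2
q2 --0--> q2
q2 --1--> q1
q1 --0--> q2
q2 --1--> q1
End in state q1, which is not an accepting state.

rejected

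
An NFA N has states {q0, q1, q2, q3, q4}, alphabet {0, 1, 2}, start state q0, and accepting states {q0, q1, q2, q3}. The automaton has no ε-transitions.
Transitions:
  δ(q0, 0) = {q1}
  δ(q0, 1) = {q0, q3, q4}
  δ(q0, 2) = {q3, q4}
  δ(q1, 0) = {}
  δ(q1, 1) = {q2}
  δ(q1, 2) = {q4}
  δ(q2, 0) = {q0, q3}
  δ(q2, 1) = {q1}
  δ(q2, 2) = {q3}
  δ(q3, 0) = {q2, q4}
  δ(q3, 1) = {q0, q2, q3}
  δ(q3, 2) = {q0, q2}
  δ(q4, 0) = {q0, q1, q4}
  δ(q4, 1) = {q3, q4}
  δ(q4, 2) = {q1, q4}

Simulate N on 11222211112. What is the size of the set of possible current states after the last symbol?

Start: {q0}
read 1: {q0, q3, q4}
read 1: {q0, q2, q3, q4}
read 2: {q0, q1, q2, q3, q4}
read 2: {q0, q1, q2, q3, q4}
read 2: {q0, q1, q2, q3, q4}
read 2: {q0, q1, q2, q3, q4}
read 1: {q0, q1, q2, q3, q4}
read 1: {q0, q1, q2, q3, q4}
read 1: {q0, q1, q2, q3, q4}
read 1: {q0, q1, q2, q3, q4}
read 2: {q0, q1, q2, q3, q4}
Final reachable set {q0, q1, q2, q3, q4} has 5 states.

5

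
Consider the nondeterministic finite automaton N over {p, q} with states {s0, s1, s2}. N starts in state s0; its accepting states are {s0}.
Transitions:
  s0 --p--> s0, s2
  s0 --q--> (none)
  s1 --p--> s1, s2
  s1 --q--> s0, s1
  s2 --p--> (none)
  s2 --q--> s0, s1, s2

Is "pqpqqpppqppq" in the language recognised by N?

accepted

Start: {s0}
read p: {s0, s2}
read q: {s0, s1, s2}
read p: {s0, s1, s2}
read q: {s0, s1, s2}
read q: {s0, s1, s2}
read p: {s0, s1, s2}
read p: {s0, s1, s2}
read p: {s0, s1, s2}
read q: {s0, s1, s2}
read p: {s0, s1, s2}
read p: {s0, s1, s2}
read q: {s0, s1, s2}
Reachable ∩ accepting = {s0} — nonempty.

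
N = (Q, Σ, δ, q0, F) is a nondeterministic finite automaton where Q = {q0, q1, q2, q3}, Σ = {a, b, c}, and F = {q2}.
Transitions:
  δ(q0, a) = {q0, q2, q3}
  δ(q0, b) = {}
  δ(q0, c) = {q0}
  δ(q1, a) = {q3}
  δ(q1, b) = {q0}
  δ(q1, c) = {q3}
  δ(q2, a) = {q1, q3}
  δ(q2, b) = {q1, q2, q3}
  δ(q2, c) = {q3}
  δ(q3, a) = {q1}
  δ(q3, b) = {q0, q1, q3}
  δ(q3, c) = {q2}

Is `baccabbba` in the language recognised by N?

Start: {q0}
read b: {}
The reachable set is empty and stays empty for the remaining 8 symbols.
Reachable ∩ accepting = {} — empty.

rejected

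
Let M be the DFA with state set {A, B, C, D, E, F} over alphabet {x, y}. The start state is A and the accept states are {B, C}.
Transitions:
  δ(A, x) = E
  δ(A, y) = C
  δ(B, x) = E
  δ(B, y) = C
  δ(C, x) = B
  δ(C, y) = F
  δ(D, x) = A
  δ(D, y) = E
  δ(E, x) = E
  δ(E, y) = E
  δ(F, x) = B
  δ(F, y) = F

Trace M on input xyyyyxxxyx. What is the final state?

E

A --x--> E
E --y--> E
E --y--> E
E --y--> E
E --y--> E
E --x--> E
E --x--> E
E --x--> E
E --y--> E
E --x--> E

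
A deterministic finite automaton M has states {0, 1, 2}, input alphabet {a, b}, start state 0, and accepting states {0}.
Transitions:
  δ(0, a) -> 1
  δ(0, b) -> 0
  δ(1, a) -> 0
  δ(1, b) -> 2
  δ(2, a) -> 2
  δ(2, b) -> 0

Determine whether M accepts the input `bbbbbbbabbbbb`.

0 --b--> 0
0 --b--> 0
0 --b--> 0
0 --b--> 0
0 --b--> 0
0 --b--> 0
0 --b--> 0
0 --a--> 1
1 --b--> 2
2 --b--> 0
0 --b--> 0
0 --b--> 0
0 --b--> 0
End in state 0, which is an accepting state.

accepted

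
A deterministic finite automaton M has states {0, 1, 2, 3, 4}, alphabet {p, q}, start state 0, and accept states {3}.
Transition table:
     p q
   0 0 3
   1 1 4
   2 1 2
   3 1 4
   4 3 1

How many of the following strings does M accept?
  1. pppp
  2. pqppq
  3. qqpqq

pppp: rejected
pqppq: rejected
qqpqq: rejected

0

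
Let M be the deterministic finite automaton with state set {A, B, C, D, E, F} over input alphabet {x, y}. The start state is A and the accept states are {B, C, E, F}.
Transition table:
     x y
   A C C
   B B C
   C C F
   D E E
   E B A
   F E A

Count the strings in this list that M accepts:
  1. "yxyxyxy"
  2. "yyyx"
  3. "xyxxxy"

"yxyxyxy": accepted
"yyyx": accepted
"xyxxxy": accepted

3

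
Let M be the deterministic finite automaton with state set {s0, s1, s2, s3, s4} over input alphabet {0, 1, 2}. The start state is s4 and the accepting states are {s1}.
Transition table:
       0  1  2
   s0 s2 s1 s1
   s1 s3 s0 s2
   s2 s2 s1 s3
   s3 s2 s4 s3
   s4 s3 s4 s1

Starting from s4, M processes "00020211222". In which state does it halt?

s3

s4 --0--> s3
s3 --0--> s2
s2 --0--> s2
s2 --2--> s3
s3 --0--> s2
s2 --2--> s3
s3 --1--> s4
s4 --1--> s4
s4 --2--> s1
s1 --2--> s2
s2 --2--> s3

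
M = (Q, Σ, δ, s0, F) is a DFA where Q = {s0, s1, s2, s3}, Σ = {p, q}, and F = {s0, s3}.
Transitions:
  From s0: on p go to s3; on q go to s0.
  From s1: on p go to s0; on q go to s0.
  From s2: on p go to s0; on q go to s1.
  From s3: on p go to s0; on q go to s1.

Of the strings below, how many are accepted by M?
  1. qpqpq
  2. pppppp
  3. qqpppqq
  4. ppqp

qpqpq: accepted
pppppp: accepted
qqpppqq: accepted
ppqp: accepted

4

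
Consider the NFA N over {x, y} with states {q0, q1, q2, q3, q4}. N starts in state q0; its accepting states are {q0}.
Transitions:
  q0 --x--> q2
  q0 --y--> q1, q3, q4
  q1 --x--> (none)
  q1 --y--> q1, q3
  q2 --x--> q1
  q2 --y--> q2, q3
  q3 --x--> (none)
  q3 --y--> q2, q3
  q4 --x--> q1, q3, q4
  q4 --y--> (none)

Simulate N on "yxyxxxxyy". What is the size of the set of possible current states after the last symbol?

0

Start: {q0}
read y: {q1, q3, q4}
read x: {q1, q3, q4}
read y: {q1, q2, q3}
read x: {q1}
read x: {}
The reachable set is empty and stays empty for the remaining 4 symbols.
Final reachable set {} has 0 states.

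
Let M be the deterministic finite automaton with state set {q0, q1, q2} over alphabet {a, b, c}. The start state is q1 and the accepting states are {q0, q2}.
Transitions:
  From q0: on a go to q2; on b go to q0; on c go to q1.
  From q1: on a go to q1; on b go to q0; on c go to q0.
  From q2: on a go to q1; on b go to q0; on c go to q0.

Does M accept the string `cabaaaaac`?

q1 --c--> q0
q0 --a--> q2
q2 --b--> q0
q0 --a--> q2
q2 --a--> q1
q1 --a--> q1
q1 --a--> q1
q1 --a--> q1
q1 --c--> q0
End in state q0, which is an accepting state.

accepted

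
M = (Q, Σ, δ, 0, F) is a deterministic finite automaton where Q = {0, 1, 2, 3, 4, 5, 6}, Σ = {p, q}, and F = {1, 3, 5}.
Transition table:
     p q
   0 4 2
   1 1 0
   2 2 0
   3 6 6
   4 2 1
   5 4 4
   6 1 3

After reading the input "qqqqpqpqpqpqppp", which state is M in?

0 --q--> 2
2 --q--> 0
0 --q--> 2
2 --q--> 0
0 --p--> 4
4 --q--> 1
1 --p--> 1
1 --q--> 0
0 --p--> 4
4 --q--> 1
1 --p--> 1
1 --q--> 0
0 --p--> 4
4 --p--> 2
2 --p--> 2

2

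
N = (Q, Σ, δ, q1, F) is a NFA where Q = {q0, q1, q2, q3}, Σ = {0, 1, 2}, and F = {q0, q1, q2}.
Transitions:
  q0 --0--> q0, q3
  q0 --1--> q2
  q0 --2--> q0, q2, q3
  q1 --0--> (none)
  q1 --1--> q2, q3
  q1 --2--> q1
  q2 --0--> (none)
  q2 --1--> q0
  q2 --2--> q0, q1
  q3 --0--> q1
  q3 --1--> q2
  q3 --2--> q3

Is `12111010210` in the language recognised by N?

Start: {q1}
read 1: {q2, q3}
read 2: {q0, q1, q3}
read 1: {q2, q3}
read 1: {q0, q2}
read 1: {q0, q2}
read 0: {q0, q3}
read 1: {q2}
read 0: {}
The reachable set is empty and stays empty for the remaining 3 symbols.
Reachable ∩ accepting = {} — empty.

rejected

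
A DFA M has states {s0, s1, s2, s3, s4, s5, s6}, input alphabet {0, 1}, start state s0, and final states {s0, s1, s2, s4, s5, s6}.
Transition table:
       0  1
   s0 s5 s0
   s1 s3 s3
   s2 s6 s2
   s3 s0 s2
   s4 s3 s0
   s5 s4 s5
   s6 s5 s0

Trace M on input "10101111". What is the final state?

s0 --1--> s0
s0 --0--> s5
s5 --1--> s5
s5 --0--> s4
s4 --1--> s0
s0 --1--> s0
s0 --1--> s0
s0 --1--> s0

s0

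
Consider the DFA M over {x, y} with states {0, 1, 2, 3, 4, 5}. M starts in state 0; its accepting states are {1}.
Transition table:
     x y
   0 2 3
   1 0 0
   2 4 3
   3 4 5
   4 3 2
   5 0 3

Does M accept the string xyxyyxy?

rejected

0 --x--> 2
2 --y--> 3
3 --x--> 4
4 --y--> 2
2 --y--> 3
3 --x--> 4
4 --y--> 2
End in state 2, which is not an accepting state.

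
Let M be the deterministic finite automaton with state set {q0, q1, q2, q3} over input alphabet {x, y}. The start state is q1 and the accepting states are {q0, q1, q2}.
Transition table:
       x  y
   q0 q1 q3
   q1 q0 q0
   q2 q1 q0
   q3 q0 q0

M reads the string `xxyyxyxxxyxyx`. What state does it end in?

q1 --x--> q0
q0 --x--> q1
q1 --y--> q0
q0 --y--> q3
q3 --x--> q0
q0 --y--> q3
q3 --x--> q0
q0 --x--> q1
q1 --x--> q0
q0 --y--> q3
q3 --x--> q0
q0 --y--> q3
q3 --x--> q0

q0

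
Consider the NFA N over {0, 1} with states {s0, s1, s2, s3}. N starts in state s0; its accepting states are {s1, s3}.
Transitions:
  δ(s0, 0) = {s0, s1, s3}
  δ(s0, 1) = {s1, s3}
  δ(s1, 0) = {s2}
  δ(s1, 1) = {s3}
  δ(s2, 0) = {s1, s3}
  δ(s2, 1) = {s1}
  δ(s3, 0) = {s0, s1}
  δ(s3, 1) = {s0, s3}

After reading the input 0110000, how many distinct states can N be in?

4

Start: {s0}
read 0: {s0, s1, s3}
read 1: {s0, s1, s3}
read 1: {s0, s1, s3}
read 0: {s0, s1, s2, s3}
read 0: {s0, s1, s2, s3}
read 0: {s0, s1, s2, s3}
read 0: {s0, s1, s2, s3}
Final reachable set {s0, s1, s2, s3} has 4 states.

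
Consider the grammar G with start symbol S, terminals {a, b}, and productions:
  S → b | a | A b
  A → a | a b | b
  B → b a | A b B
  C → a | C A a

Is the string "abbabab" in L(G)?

no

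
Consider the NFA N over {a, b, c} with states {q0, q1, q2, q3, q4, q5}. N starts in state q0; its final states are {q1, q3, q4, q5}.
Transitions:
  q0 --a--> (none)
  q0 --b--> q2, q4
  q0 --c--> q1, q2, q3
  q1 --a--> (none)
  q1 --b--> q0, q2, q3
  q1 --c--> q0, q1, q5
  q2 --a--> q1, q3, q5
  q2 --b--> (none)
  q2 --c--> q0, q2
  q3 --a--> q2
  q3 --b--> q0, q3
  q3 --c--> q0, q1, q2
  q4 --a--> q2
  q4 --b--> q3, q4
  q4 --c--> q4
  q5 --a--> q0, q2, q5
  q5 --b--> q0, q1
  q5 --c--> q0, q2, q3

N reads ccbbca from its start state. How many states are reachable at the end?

4

Start: {q0}
read c: {q1, q2, q3}
read c: {q0, q1, q2, q5}
read b: {q0, q1, q2, q3, q4}
read b: {q0, q2, q3, q4}
read c: {q0, q1, q2, q3, q4}
read a: {q1, q2, q3, q5}
Final reachable set {q1, q2, q3, q5} has 4 states.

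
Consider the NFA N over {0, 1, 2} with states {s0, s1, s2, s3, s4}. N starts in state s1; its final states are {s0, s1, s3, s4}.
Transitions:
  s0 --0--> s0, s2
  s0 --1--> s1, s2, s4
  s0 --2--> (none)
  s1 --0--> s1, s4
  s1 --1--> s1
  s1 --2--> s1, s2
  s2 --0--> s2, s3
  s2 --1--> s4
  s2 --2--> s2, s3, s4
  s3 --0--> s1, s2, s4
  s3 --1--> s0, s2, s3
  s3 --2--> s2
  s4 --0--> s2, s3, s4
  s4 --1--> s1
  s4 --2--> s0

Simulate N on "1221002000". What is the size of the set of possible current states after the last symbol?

Start: {s1}
read 1: {s1}
read 2: {s1, s2}
read 2: {s1, s2, s3, s4}
read 1: {s0, s1, s2, s3, s4}
read 0: {s0, s1, s2, s3, s4}
read 0: {s0, s1, s2, s3, s4}
read 2: {s0, s1, s2, s3, s4}
read 0: {s0, s1, s2, s3, s4}
read 0: {s0, s1, s2, s3, s4}
read 0: {s0, s1, s2, s3, s4}
Final reachable set {s0, s1, s2, s3, s4} has 5 states.

5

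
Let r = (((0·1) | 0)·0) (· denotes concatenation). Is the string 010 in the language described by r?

Split as 01·0: ((0·1)|0) matches 01 and 0 matches 0.

yes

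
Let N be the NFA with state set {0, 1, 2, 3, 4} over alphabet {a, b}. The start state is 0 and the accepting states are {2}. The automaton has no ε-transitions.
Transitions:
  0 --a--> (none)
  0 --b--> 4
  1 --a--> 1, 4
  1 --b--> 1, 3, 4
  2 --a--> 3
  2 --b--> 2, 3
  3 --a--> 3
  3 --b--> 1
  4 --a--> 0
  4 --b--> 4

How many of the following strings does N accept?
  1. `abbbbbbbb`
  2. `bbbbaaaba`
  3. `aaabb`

0

`abbbbbbbb`: rejected
`bbbbaaaba`: rejected
`aaabb`: rejected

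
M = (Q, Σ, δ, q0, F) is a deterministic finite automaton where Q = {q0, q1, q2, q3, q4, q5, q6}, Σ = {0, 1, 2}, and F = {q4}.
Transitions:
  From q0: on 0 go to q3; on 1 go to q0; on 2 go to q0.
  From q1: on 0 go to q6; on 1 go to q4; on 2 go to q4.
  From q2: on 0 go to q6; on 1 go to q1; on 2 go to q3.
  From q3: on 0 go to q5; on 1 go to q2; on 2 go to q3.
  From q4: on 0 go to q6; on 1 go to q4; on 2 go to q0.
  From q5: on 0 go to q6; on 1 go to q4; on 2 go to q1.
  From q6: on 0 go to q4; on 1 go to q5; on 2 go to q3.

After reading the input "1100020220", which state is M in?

q0 --1--> q0
q0 --1--> q0
q0 --0--> q3
q3 --0--> q5
q5 --0--> q6
q6 --2--> q3
q3 --0--> q5
q5 --2--> q1
q1 --2--> q4
q4 --0--> q6

q6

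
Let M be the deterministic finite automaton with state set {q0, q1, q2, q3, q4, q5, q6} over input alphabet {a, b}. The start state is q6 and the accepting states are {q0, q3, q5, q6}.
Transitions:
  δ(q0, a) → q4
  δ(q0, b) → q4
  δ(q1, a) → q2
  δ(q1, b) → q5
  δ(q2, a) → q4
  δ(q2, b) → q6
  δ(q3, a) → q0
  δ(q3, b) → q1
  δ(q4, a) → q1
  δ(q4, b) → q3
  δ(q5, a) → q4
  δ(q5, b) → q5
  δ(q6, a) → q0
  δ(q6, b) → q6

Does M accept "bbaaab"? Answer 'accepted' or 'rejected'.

accepted

q6 --b--> q6
q6 --b--> q6
q6 --a--> q0
q0 --a--> q4
q4 --a--> q1
q1 --b--> q5
End in state q5, which is an accepting state.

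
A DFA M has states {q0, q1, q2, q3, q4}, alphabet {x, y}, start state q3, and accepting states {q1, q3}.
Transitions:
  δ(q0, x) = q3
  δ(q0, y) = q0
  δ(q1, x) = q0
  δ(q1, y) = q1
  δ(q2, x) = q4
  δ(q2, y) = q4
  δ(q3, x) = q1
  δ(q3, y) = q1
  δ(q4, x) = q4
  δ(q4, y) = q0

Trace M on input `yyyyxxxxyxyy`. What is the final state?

q1

q3 --y--> q1
q1 --y--> q1
q1 --y--> q1
q1 --y--> q1
q1 --x--> q0
q0 --x--> q3
q3 --x--> q1
q1 --x--> q0
q0 --y--> q0
q0 --x--> q3
q3 --y--> q1
q1 --y--> q1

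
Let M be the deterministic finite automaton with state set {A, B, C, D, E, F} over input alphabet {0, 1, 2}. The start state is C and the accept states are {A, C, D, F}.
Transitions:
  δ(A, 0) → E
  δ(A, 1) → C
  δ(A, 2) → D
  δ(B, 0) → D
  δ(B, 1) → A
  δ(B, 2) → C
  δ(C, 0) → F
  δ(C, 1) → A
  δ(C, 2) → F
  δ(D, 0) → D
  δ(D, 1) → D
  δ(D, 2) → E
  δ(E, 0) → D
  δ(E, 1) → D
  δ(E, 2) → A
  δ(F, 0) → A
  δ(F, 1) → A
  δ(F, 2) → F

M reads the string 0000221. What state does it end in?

C --0--> F
F --0--> A
A --0--> E
E --0--> D
D --2--> E
E --2--> A
A --1--> C

C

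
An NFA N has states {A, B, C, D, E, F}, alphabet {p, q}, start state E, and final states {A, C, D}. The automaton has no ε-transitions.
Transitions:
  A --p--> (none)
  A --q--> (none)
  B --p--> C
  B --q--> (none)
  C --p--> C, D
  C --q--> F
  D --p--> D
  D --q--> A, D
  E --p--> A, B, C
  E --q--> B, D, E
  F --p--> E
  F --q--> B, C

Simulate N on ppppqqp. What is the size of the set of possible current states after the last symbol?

Start: {E}
read p: {A, B, C}
read p: {C, D}
read p: {C, D}
read p: {C, D}
read q: {A, D, F}
read q: {A, B, C, D}
read p: {C, D}
Final reachable set {C, D} has 2 states.

2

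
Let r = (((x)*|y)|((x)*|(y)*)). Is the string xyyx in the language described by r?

Neither ((x)*|y) nor ((x)*|(y)*) matches xyyx.

no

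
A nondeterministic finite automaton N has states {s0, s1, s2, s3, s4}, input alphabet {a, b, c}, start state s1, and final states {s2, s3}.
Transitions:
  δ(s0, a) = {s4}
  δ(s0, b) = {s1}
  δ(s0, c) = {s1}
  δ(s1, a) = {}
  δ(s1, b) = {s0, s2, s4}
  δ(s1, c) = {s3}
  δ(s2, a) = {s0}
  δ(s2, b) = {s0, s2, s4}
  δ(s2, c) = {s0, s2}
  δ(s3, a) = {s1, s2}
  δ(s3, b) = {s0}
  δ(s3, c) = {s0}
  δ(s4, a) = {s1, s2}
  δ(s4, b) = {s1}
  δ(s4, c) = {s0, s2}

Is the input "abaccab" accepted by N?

Start: {s1}
read a: {}
The reachable set is empty and stays empty for the remaining 6 symbols.
Reachable ∩ accepting = {} — empty.

rejected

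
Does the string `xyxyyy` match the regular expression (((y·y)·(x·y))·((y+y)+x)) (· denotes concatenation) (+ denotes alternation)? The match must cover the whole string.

no

No split of xyxyyy into u·v has ((y·y)·(x·y)) matching u and ((y+y)+x) matching v.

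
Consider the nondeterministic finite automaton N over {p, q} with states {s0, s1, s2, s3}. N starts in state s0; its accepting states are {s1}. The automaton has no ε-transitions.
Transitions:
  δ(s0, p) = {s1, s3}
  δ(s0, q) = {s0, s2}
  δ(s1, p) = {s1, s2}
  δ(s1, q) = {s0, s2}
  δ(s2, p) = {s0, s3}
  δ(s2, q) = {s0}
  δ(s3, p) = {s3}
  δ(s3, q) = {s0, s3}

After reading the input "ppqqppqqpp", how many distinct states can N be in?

Start: {s0}
read p: {s1, s3}
read p: {s1, s2, s3}
read q: {s0, s2, s3}
read q: {s0, s2, s3}
read p: {s0, s1, s3}
read p: {s1, s2, s3}
read q: {s0, s2, s3}
read q: {s0, s2, s3}
read p: {s0, s1, s3}
read p: {s1, s2, s3}
Final reachable set {s1, s2, s3} has 3 states.

3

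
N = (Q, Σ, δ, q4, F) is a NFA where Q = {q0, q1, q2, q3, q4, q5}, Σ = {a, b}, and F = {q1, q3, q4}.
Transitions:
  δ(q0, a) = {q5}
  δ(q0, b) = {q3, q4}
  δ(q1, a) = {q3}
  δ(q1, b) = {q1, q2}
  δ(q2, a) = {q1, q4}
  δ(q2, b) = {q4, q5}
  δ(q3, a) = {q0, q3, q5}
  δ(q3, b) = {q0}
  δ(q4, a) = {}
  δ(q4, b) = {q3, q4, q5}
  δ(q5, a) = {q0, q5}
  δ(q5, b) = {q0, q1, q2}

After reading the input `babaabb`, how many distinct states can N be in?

6

Start: {q4}
read b: {q3, q4, q5}
read a: {q0, q3, q5}
read b: {q0, q1, q2, q3, q4}
read a: {q0, q1, q3, q4, q5}
read a: {q0, q3, q5}
read b: {q0, q1, q2, q3, q4}
read b: {q0, q1, q2, q3, q4, q5}
Final reachable set {q0, q1, q2, q3, q4, q5} has 6 states.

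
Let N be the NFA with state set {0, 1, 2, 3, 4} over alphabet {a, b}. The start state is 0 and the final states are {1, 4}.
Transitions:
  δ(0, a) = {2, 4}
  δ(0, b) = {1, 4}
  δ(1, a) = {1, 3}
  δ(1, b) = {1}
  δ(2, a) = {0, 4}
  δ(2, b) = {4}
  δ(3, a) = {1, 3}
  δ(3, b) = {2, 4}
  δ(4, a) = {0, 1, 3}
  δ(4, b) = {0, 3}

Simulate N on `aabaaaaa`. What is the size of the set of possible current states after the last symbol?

Start: {0}
read a: {2, 4}
read a: {0, 1, 3, 4}
read b: {0, 1, 2, 3, 4}
read a: {0, 1, 2, 3, 4}
read a: {0, 1, 2, 3, 4}
read a: {0, 1, 2, 3, 4}
read a: {0, 1, 2, 3, 4}
read a: {0, 1, 2, 3, 4}
Final reachable set {0, 1, 2, 3, 4} has 5 states.

5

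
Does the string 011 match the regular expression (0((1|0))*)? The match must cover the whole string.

yes

Split as 0·11: 0 matches 0 and ((1|0))* matches 11.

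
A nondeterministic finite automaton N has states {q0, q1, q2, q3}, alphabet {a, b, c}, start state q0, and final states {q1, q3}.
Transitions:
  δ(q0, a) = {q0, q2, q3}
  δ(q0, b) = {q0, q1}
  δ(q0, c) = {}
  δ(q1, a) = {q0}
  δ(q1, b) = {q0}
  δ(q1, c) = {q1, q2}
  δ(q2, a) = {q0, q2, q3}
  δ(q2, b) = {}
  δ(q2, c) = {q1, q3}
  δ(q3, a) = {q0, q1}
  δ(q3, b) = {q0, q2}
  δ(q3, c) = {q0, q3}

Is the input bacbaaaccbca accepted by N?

accepted

Start: {q0}
read b: {q0, q1}
read a: {q0, q2, q3}
read c: {q0, q1, q3}
read b: {q0, q1, q2}
read a: {q0, q2, q3}
read a: {q0, q1, q2, q3}
read a: {q0, q1, q2, q3}
read c: {q0, q1, q2, q3}
read c: {q0, q1, q2, q3}
read b: {q0, q1, q2}
read c: {q1, q2, q3}
read a: {q0, q1, q2, q3}
Reachable ∩ accepting = {q1, q3} — nonempty.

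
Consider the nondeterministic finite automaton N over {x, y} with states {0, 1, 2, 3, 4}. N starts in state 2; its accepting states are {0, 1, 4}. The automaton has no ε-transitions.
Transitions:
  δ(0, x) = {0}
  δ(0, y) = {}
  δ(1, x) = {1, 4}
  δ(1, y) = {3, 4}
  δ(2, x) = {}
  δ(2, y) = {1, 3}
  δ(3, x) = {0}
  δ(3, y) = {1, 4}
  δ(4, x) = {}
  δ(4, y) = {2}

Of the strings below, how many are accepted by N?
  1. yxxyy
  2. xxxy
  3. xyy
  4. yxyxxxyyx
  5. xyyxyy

1

yxxyy: accepted
xxxy: rejected
xyy: rejected
yxyxxxyyx: rejected
xyyxyy: rejected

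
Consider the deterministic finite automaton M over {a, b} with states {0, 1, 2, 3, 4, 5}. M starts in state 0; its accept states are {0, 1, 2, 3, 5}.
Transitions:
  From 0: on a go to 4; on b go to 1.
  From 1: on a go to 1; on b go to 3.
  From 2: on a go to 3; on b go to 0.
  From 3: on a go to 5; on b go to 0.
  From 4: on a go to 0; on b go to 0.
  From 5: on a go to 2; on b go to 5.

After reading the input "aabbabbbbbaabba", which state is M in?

1

0 --a--> 4
4 --a--> 0
0 --b--> 1
1 --b--> 3
3 --a--> 5
5 --b--> 5
5 --b--> 5
5 --b--> 5
5 --b--> 5
5 --b--> 5
5 --a--> 2
2 --a--> 3
3 --b--> 0
0 --b--> 1
1 --a--> 1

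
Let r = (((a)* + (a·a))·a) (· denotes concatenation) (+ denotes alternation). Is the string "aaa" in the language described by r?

Split as aa·a: ((a)*+(a·a)) matches aa and a matches a.

yes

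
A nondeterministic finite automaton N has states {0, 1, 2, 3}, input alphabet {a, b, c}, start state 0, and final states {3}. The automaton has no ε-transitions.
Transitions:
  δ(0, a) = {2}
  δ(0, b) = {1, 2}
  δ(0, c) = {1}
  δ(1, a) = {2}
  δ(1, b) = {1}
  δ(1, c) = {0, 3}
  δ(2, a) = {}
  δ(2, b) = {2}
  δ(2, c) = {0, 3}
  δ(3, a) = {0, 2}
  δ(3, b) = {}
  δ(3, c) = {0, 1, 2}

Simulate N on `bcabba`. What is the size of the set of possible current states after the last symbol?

Start: {0}
read b: {1, 2}
read c: {0, 3}
read a: {0, 2}
read b: {1, 2}
read b: {1, 2}
read a: {2}
Final reachable set {2} has 1 state.

1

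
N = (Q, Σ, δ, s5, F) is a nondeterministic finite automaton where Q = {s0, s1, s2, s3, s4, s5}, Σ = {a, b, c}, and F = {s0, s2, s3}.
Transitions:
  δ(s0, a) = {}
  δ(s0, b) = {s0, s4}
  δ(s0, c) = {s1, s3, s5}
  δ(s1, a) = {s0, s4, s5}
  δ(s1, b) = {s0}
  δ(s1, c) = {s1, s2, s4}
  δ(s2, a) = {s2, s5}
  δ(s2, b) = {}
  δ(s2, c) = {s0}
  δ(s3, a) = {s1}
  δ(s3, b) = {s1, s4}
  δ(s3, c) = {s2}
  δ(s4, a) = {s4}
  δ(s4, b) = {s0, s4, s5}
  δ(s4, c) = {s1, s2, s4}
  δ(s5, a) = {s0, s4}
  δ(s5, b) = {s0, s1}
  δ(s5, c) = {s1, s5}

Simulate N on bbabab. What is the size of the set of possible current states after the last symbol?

Start: {s5}
read b: {s0, s1}
read b: {s0, s4}
read a: {s4}
read b: {s0, s4, s5}
read a: {s0, s4}
read b: {s0, s4, s5}
Final reachable set {s0, s4, s5} has 3 states.

3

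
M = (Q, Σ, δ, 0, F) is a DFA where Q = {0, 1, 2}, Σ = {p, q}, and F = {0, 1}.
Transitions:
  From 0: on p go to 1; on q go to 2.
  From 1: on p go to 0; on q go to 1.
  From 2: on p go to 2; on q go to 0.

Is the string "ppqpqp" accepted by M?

accepted

0 --p--> 1
1 --p--> 0
0 --q--> 2
2 --p--> 2
2 --q--> 0
0 --p--> 1
End in state 1, which is an accepting state.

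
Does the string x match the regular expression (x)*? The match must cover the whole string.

yes

Split into 1 piece x; each matches x.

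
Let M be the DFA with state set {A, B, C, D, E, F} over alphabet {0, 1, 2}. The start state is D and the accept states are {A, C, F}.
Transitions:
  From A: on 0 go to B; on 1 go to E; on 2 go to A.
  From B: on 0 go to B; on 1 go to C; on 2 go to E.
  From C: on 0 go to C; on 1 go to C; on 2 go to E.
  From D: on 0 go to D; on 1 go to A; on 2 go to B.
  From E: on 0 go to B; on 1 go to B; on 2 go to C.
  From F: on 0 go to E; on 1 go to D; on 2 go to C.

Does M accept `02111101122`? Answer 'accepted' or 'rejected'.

D --0--> D
D --2--> B
B --1--> C
C --1--> C
C --1--> C
C --1--> C
C --0--> C
C --1--> C
C --1--> C
C --2--> E
E --2--> C
End in state C, which is an accepting state.

accepted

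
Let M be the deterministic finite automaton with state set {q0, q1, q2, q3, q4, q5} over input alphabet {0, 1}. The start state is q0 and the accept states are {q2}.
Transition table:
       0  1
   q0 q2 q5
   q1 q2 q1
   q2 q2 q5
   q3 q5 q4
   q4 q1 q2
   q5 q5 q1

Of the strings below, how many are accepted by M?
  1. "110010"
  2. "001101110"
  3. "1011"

"110010": rejected
"001101110": accepted
"1011": rejected

1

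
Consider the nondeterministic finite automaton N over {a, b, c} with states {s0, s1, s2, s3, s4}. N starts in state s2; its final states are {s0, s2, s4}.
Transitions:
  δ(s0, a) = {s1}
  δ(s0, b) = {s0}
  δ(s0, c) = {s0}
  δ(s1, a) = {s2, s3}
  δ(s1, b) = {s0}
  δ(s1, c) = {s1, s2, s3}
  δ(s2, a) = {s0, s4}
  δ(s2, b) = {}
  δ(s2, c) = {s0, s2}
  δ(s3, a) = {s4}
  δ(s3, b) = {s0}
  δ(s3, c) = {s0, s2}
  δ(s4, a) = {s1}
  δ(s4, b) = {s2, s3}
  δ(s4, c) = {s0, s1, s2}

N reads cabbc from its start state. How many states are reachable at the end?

1

Start: {s2}
read c: {s0, s2}
read a: {s0, s1, s4}
read b: {s0, s2, s3}
read b: {s0}
read c: {s0}
Final reachable set {s0} has 1 state.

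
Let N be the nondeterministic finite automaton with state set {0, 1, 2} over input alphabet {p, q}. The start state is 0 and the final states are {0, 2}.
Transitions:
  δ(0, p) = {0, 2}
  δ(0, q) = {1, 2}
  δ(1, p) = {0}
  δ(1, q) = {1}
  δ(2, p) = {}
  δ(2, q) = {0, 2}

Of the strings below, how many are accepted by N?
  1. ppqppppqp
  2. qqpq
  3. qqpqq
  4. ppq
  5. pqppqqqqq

ppqppppqp: accepted
qqpq: accepted
qqpqq: accepted
ppq: accepted
pqppqqqqq: accepted

5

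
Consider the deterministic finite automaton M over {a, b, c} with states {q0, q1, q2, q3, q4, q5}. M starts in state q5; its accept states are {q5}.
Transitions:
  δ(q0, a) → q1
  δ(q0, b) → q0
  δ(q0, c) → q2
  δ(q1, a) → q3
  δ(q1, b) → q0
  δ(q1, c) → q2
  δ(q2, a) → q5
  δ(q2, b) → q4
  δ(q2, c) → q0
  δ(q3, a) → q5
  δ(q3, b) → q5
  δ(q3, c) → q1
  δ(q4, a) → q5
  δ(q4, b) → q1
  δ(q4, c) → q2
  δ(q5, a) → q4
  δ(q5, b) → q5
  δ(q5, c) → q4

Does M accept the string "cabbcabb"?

accepted

q5 --c--> q4
q4 --a--> q5
q5 --b--> q5
q5 --b--> q5
q5 --c--> q4
q4 --a--> q5
q5 --b--> q5
q5 --b--> q5
End in state q5, which is an accepting state.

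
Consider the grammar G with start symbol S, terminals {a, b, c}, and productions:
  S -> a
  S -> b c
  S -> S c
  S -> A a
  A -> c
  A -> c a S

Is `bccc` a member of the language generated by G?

yes

S ⇒ Sc ⇒ Scc ⇒ bccc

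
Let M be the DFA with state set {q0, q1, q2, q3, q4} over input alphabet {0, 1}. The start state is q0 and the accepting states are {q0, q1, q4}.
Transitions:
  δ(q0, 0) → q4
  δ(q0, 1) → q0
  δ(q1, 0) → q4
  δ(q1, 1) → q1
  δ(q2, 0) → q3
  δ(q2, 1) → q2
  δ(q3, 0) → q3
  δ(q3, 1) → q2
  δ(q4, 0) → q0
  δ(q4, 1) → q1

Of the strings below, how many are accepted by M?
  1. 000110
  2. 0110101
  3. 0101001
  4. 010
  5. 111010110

5

000110: accepted
0110101: accepted
0101001: accepted
010: accepted
111010110: accepted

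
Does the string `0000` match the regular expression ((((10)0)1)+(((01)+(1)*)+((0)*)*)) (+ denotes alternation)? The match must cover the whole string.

yes

The right alternative (((01)+(1)*)+((0)*)*) matches 0000.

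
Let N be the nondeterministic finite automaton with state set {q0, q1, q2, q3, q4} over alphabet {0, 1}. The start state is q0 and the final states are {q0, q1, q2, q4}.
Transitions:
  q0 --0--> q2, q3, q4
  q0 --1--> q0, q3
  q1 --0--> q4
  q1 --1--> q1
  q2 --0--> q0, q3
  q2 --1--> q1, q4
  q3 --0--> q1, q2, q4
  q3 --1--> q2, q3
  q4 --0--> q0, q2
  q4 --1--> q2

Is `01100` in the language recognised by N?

accepted

Start: {q0}
read 0: {q2, q3, q4}
read 1: {q1, q2, q3, q4}
read 1: {q1, q2, q3, q4}
read 0: {q0, q1, q2, q3, q4}
read 0: {q0, q1, q2, q3, q4}
Reachable ∩ accepting = {q0, q1, q2, q4} — nonempty.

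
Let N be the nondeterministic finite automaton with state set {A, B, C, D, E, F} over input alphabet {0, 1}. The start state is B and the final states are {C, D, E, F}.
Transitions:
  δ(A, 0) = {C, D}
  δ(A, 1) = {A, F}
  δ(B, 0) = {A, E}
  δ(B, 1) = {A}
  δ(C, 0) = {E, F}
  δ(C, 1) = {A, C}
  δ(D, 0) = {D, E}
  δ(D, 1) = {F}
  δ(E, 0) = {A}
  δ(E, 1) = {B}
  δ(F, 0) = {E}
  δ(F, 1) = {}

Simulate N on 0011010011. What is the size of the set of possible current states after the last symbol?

3

Start: {B}
read 0: {A, E}
read 0: {A, C, D}
read 1: {A, C, F}
read 1: {A, C, F}
read 0: {C, D, E, F}
read 1: {A, B, C, F}
read 0: {A, C, D, E, F}
read 0: {A, C, D, E, F}
read 1: {A, B, C, F}
read 1: {A, C, F}
Final reachable set {A, C, F} has 3 states.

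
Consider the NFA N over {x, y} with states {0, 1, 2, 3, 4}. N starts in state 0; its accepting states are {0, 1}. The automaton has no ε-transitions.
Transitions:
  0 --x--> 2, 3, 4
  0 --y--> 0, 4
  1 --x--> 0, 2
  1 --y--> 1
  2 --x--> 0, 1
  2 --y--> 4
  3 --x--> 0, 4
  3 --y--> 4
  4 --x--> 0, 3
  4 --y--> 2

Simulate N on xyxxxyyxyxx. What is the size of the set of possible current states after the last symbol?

5

Start: {0}
read x: {2, 3, 4}
read y: {2, 4}
read x: {0, 1, 3}
read x: {0, 2, 3, 4}
read x: {0, 1, 2, 3, 4}
read y: {0, 1, 2, 4}
read y: {0, 1, 2, 4}
read x: {0, 1, 2, 3, 4}
read y: {0, 1, 2, 4}
read x: {0, 1, 2, 3, 4}
read x: {0, 1, 2, 3, 4}
Final reachable set {0, 1, 2, 3, 4} has 5 states.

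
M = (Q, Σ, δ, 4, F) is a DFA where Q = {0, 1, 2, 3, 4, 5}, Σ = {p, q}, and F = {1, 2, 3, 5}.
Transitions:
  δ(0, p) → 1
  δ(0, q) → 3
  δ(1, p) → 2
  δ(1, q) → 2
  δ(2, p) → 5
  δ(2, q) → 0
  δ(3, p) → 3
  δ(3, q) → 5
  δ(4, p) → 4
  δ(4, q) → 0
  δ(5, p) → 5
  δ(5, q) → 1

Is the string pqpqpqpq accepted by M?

rejected

4 --p--> 4
4 --q--> 0
0 --p--> 1
1 --q--> 2
2 --p--> 5
5 --q--> 1
1 --p--> 2
2 --q--> 0
End in state 0, which is not an accepting state.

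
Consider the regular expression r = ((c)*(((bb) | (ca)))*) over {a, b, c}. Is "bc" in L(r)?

No split of bc into u·v has (c)* matching u and (((bb)|(ca)))* matching v.

no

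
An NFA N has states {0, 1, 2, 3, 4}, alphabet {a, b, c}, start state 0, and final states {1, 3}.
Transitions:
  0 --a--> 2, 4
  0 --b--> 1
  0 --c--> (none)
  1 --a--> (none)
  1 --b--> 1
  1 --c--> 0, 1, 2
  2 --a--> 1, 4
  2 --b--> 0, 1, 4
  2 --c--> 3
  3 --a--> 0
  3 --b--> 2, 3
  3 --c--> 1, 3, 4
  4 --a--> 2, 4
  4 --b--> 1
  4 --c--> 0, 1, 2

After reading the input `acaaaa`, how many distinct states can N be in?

3

Start: {0}
read a: {2, 4}
read c: {0, 1, 2, 3}
read a: {0, 1, 2, 4}
read a: {1, 2, 4}
read a: {1, 2, 4}
read a: {1, 2, 4}
Final reachable set {1, 2, 4} has 3 states.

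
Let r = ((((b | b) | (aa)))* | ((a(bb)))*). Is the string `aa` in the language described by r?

yes

The left alternative (((b|b)|(aa)))* matches aa.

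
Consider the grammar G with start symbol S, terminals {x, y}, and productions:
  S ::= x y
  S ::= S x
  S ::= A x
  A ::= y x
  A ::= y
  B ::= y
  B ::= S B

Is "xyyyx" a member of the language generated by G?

no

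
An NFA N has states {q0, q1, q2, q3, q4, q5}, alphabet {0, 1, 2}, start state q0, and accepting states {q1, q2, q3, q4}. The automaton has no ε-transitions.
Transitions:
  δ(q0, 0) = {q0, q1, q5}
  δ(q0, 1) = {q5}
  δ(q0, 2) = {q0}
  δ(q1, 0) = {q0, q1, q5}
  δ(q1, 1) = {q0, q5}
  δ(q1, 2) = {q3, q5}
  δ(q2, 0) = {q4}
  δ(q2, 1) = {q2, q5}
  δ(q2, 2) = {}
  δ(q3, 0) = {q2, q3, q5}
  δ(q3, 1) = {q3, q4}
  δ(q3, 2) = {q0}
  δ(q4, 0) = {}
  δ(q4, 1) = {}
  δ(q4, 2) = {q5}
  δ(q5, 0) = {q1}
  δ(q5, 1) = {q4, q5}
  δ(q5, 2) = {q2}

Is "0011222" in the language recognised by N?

rejected

Start: {q0}
read 0: {q0, q1, q5}
read 0: {q0, q1, q5}
read 1: {q0, q4, q5}
read 1: {q4, q5}
read 2: {q2, q5}
read 2: {q2}
read 2: {}
Reachable ∩ accepting = {} — empty.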